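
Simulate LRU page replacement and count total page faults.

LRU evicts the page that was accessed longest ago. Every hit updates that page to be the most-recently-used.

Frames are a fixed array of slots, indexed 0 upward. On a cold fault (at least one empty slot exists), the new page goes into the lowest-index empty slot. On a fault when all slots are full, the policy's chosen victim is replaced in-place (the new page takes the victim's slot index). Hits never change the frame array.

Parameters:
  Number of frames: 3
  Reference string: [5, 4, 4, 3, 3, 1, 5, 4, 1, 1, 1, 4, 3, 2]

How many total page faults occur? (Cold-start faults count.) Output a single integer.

Answer: 8

Derivation:
Step 0: ref 5 → FAULT, frames=[5,-,-]
Step 1: ref 4 → FAULT, frames=[5,4,-]
Step 2: ref 4 → HIT, frames=[5,4,-]
Step 3: ref 3 → FAULT, frames=[5,4,3]
Step 4: ref 3 → HIT, frames=[5,4,3]
Step 5: ref 1 → FAULT (evict 5), frames=[1,4,3]
Step 6: ref 5 → FAULT (evict 4), frames=[1,5,3]
Step 7: ref 4 → FAULT (evict 3), frames=[1,5,4]
Step 8: ref 1 → HIT, frames=[1,5,4]
Step 9: ref 1 → HIT, frames=[1,5,4]
Step 10: ref 1 → HIT, frames=[1,5,4]
Step 11: ref 4 → HIT, frames=[1,5,4]
Step 12: ref 3 → FAULT (evict 5), frames=[1,3,4]
Step 13: ref 2 → FAULT (evict 1), frames=[2,3,4]
Total faults: 8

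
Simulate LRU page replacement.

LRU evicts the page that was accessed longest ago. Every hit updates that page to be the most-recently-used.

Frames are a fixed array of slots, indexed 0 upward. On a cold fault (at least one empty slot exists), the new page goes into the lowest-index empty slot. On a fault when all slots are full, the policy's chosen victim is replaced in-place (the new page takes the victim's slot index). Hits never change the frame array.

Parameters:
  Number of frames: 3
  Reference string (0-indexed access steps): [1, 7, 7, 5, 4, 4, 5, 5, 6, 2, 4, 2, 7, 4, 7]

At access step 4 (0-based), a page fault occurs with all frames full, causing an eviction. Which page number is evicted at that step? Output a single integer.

Step 0: ref 1 -> FAULT, frames=[1,-,-]
Step 1: ref 7 -> FAULT, frames=[1,7,-]
Step 2: ref 7 -> HIT, frames=[1,7,-]
Step 3: ref 5 -> FAULT, frames=[1,7,5]
Step 4: ref 4 -> FAULT, evict 1, frames=[4,7,5]
At step 4: evicted page 1

Answer: 1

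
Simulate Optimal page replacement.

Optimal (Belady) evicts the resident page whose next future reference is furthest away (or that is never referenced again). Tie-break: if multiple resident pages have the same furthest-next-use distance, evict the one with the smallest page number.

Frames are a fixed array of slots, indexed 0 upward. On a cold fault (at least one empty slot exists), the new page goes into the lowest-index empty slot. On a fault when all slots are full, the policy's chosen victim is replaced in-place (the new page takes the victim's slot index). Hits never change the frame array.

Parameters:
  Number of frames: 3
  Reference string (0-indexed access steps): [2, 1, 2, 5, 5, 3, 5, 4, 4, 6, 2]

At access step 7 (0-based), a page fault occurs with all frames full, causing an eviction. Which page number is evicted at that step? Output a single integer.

Answer: 3

Derivation:
Step 0: ref 2 -> FAULT, frames=[2,-,-]
Step 1: ref 1 -> FAULT, frames=[2,1,-]
Step 2: ref 2 -> HIT, frames=[2,1,-]
Step 3: ref 5 -> FAULT, frames=[2,1,5]
Step 4: ref 5 -> HIT, frames=[2,1,5]
Step 5: ref 3 -> FAULT, evict 1, frames=[2,3,5]
Step 6: ref 5 -> HIT, frames=[2,3,5]
Step 7: ref 4 -> FAULT, evict 3, frames=[2,4,5]
At step 7: evicted page 3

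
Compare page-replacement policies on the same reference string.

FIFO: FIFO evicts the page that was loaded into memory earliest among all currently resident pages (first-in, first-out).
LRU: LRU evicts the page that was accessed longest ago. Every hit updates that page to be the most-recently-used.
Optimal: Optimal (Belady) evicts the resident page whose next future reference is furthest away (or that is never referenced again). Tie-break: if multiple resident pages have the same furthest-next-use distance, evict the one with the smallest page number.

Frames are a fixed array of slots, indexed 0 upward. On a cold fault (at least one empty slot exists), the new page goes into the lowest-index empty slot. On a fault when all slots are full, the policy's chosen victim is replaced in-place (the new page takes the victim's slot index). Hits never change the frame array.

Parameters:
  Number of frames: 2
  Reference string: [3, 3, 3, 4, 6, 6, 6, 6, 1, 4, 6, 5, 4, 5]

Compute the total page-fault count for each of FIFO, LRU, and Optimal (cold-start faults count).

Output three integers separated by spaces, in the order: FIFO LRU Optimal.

Answer: 8 8 6

Derivation:
--- FIFO ---
  step 0: ref 3 -> FAULT, frames=[3,-] (faults so far: 1)
  step 1: ref 3 -> HIT, frames=[3,-] (faults so far: 1)
  step 2: ref 3 -> HIT, frames=[3,-] (faults so far: 1)
  step 3: ref 4 -> FAULT, frames=[3,4] (faults so far: 2)
  step 4: ref 6 -> FAULT, evict 3, frames=[6,4] (faults so far: 3)
  step 5: ref 6 -> HIT, frames=[6,4] (faults so far: 3)
  step 6: ref 6 -> HIT, frames=[6,4] (faults so far: 3)
  step 7: ref 6 -> HIT, frames=[6,4] (faults so far: 3)
  step 8: ref 1 -> FAULT, evict 4, frames=[6,1] (faults so far: 4)
  step 9: ref 4 -> FAULT, evict 6, frames=[4,1] (faults so far: 5)
  step 10: ref 6 -> FAULT, evict 1, frames=[4,6] (faults so far: 6)
  step 11: ref 5 -> FAULT, evict 4, frames=[5,6] (faults so far: 7)
  step 12: ref 4 -> FAULT, evict 6, frames=[5,4] (faults so far: 8)
  step 13: ref 5 -> HIT, frames=[5,4] (faults so far: 8)
  FIFO total faults: 8
--- LRU ---
  step 0: ref 3 -> FAULT, frames=[3,-] (faults so far: 1)
  step 1: ref 3 -> HIT, frames=[3,-] (faults so far: 1)
  step 2: ref 3 -> HIT, frames=[3,-] (faults so far: 1)
  step 3: ref 4 -> FAULT, frames=[3,4] (faults so far: 2)
  step 4: ref 6 -> FAULT, evict 3, frames=[6,4] (faults so far: 3)
  step 5: ref 6 -> HIT, frames=[6,4] (faults so far: 3)
  step 6: ref 6 -> HIT, frames=[6,4] (faults so far: 3)
  step 7: ref 6 -> HIT, frames=[6,4] (faults so far: 3)
  step 8: ref 1 -> FAULT, evict 4, frames=[6,1] (faults so far: 4)
  step 9: ref 4 -> FAULT, evict 6, frames=[4,1] (faults so far: 5)
  step 10: ref 6 -> FAULT, evict 1, frames=[4,6] (faults so far: 6)
  step 11: ref 5 -> FAULT, evict 4, frames=[5,6] (faults so far: 7)
  step 12: ref 4 -> FAULT, evict 6, frames=[5,4] (faults so far: 8)
  step 13: ref 5 -> HIT, frames=[5,4] (faults so far: 8)
  LRU total faults: 8
--- Optimal ---
  step 0: ref 3 -> FAULT, frames=[3,-] (faults so far: 1)
  step 1: ref 3 -> HIT, frames=[3,-] (faults so far: 1)
  step 2: ref 3 -> HIT, frames=[3,-] (faults so far: 1)
  step 3: ref 4 -> FAULT, frames=[3,4] (faults so far: 2)
  step 4: ref 6 -> FAULT, evict 3, frames=[6,4] (faults so far: 3)
  step 5: ref 6 -> HIT, frames=[6,4] (faults so far: 3)
  step 6: ref 6 -> HIT, frames=[6,4] (faults so far: 3)
  step 7: ref 6 -> HIT, frames=[6,4] (faults so far: 3)
  step 8: ref 1 -> FAULT, evict 6, frames=[1,4] (faults so far: 4)
  step 9: ref 4 -> HIT, frames=[1,4] (faults so far: 4)
  step 10: ref 6 -> FAULT, evict 1, frames=[6,4] (faults so far: 5)
  step 11: ref 5 -> FAULT, evict 6, frames=[5,4] (faults so far: 6)
  step 12: ref 4 -> HIT, frames=[5,4] (faults so far: 6)
  step 13: ref 5 -> HIT, frames=[5,4] (faults so far: 6)
  Optimal total faults: 6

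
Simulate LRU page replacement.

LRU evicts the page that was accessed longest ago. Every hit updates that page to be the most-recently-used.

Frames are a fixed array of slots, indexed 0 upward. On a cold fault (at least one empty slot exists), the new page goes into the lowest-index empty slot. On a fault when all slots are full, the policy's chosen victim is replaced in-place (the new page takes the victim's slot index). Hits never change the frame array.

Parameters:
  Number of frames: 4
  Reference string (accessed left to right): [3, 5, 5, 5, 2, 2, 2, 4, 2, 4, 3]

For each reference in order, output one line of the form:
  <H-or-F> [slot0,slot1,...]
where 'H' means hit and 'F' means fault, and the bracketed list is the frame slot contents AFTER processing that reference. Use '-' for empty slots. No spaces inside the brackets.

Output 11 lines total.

F [3,-,-,-]
F [3,5,-,-]
H [3,5,-,-]
H [3,5,-,-]
F [3,5,2,-]
H [3,5,2,-]
H [3,5,2,-]
F [3,5,2,4]
H [3,5,2,4]
H [3,5,2,4]
H [3,5,2,4]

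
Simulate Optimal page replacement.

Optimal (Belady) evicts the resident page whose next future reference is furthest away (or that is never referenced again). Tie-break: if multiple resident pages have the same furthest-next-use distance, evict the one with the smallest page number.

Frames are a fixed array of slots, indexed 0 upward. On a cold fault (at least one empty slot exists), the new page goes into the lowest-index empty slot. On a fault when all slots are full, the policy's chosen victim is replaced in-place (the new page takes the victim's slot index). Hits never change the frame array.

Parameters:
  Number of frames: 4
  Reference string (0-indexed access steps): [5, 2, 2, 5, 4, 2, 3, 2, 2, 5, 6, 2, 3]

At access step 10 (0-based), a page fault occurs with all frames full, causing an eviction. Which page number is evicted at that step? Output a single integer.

Step 0: ref 5 -> FAULT, frames=[5,-,-,-]
Step 1: ref 2 -> FAULT, frames=[5,2,-,-]
Step 2: ref 2 -> HIT, frames=[5,2,-,-]
Step 3: ref 5 -> HIT, frames=[5,2,-,-]
Step 4: ref 4 -> FAULT, frames=[5,2,4,-]
Step 5: ref 2 -> HIT, frames=[5,2,4,-]
Step 6: ref 3 -> FAULT, frames=[5,2,4,3]
Step 7: ref 2 -> HIT, frames=[5,2,4,3]
Step 8: ref 2 -> HIT, frames=[5,2,4,3]
Step 9: ref 5 -> HIT, frames=[5,2,4,3]
Step 10: ref 6 -> FAULT, evict 4, frames=[5,2,6,3]
At step 10: evicted page 4

Answer: 4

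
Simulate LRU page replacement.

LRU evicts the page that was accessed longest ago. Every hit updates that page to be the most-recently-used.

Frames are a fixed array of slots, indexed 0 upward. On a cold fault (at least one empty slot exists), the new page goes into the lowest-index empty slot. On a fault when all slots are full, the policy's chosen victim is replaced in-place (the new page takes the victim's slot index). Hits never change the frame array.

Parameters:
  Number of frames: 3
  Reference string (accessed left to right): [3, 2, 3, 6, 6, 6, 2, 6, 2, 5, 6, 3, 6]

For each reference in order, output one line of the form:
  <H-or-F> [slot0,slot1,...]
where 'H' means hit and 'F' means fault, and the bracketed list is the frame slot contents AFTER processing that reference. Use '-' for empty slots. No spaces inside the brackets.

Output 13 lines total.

F [3,-,-]
F [3,2,-]
H [3,2,-]
F [3,2,6]
H [3,2,6]
H [3,2,6]
H [3,2,6]
H [3,2,6]
H [3,2,6]
F [5,2,6]
H [5,2,6]
F [5,3,6]
H [5,3,6]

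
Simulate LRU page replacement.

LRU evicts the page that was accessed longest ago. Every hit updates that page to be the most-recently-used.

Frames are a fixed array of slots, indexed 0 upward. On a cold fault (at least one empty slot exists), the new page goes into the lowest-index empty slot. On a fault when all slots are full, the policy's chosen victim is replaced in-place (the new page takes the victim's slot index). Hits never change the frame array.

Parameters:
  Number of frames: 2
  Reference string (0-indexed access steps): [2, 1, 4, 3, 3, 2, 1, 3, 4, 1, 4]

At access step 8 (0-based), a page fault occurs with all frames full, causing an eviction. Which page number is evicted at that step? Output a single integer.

Step 0: ref 2 -> FAULT, frames=[2,-]
Step 1: ref 1 -> FAULT, frames=[2,1]
Step 2: ref 4 -> FAULT, evict 2, frames=[4,1]
Step 3: ref 3 -> FAULT, evict 1, frames=[4,3]
Step 4: ref 3 -> HIT, frames=[4,3]
Step 5: ref 2 -> FAULT, evict 4, frames=[2,3]
Step 6: ref 1 -> FAULT, evict 3, frames=[2,1]
Step 7: ref 3 -> FAULT, evict 2, frames=[3,1]
Step 8: ref 4 -> FAULT, evict 1, frames=[3,4]
At step 8: evicted page 1

Answer: 1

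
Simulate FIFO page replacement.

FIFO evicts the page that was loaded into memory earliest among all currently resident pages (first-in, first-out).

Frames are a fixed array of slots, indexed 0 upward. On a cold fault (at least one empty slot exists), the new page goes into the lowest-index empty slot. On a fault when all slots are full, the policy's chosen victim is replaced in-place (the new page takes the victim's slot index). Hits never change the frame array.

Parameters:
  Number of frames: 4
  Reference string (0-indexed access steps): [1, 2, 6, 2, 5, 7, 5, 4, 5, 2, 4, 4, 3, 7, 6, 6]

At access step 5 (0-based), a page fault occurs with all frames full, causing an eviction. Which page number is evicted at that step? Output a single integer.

Answer: 1

Derivation:
Step 0: ref 1 -> FAULT, frames=[1,-,-,-]
Step 1: ref 2 -> FAULT, frames=[1,2,-,-]
Step 2: ref 6 -> FAULT, frames=[1,2,6,-]
Step 3: ref 2 -> HIT, frames=[1,2,6,-]
Step 4: ref 5 -> FAULT, frames=[1,2,6,5]
Step 5: ref 7 -> FAULT, evict 1, frames=[7,2,6,5]
At step 5: evicted page 1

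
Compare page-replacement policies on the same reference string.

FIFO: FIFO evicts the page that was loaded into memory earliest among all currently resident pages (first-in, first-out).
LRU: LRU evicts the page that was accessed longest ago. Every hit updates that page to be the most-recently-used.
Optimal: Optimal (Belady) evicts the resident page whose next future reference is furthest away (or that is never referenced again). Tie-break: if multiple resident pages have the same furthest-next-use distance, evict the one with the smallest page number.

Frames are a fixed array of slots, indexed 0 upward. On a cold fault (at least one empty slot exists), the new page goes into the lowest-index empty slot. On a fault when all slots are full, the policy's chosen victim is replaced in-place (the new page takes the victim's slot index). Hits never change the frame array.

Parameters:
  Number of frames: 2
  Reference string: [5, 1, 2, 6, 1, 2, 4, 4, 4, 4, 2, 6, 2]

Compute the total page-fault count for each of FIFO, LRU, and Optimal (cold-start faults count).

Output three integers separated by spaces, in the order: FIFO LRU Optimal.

Answer: 9 8 7

Derivation:
--- FIFO ---
  step 0: ref 5 -> FAULT, frames=[5,-] (faults so far: 1)
  step 1: ref 1 -> FAULT, frames=[5,1] (faults so far: 2)
  step 2: ref 2 -> FAULT, evict 5, frames=[2,1] (faults so far: 3)
  step 3: ref 6 -> FAULT, evict 1, frames=[2,6] (faults so far: 4)
  step 4: ref 1 -> FAULT, evict 2, frames=[1,6] (faults so far: 5)
  step 5: ref 2 -> FAULT, evict 6, frames=[1,2] (faults so far: 6)
  step 6: ref 4 -> FAULT, evict 1, frames=[4,2] (faults so far: 7)
  step 7: ref 4 -> HIT, frames=[4,2] (faults so far: 7)
  step 8: ref 4 -> HIT, frames=[4,2] (faults so far: 7)
  step 9: ref 4 -> HIT, frames=[4,2] (faults so far: 7)
  step 10: ref 2 -> HIT, frames=[4,2] (faults so far: 7)
  step 11: ref 6 -> FAULT, evict 2, frames=[4,6] (faults so far: 8)
  step 12: ref 2 -> FAULT, evict 4, frames=[2,6] (faults so far: 9)
  FIFO total faults: 9
--- LRU ---
  step 0: ref 5 -> FAULT, frames=[5,-] (faults so far: 1)
  step 1: ref 1 -> FAULT, frames=[5,1] (faults so far: 2)
  step 2: ref 2 -> FAULT, evict 5, frames=[2,1] (faults so far: 3)
  step 3: ref 6 -> FAULT, evict 1, frames=[2,6] (faults so far: 4)
  step 4: ref 1 -> FAULT, evict 2, frames=[1,6] (faults so far: 5)
  step 5: ref 2 -> FAULT, evict 6, frames=[1,2] (faults so far: 6)
  step 6: ref 4 -> FAULT, evict 1, frames=[4,2] (faults so far: 7)
  step 7: ref 4 -> HIT, frames=[4,2] (faults so far: 7)
  step 8: ref 4 -> HIT, frames=[4,2] (faults so far: 7)
  step 9: ref 4 -> HIT, frames=[4,2] (faults so far: 7)
  step 10: ref 2 -> HIT, frames=[4,2] (faults so far: 7)
  step 11: ref 6 -> FAULT, evict 4, frames=[6,2] (faults so far: 8)
  step 12: ref 2 -> HIT, frames=[6,2] (faults so far: 8)
  LRU total faults: 8
--- Optimal ---
  step 0: ref 5 -> FAULT, frames=[5,-] (faults so far: 1)
  step 1: ref 1 -> FAULT, frames=[5,1] (faults so far: 2)
  step 2: ref 2 -> FAULT, evict 5, frames=[2,1] (faults so far: 3)
  step 3: ref 6 -> FAULT, evict 2, frames=[6,1] (faults so far: 4)
  step 4: ref 1 -> HIT, frames=[6,1] (faults so far: 4)
  step 5: ref 2 -> FAULT, evict 1, frames=[6,2] (faults so far: 5)
  step 6: ref 4 -> FAULT, evict 6, frames=[4,2] (faults so far: 6)
  step 7: ref 4 -> HIT, frames=[4,2] (faults so far: 6)
  step 8: ref 4 -> HIT, frames=[4,2] (faults so far: 6)
  step 9: ref 4 -> HIT, frames=[4,2] (faults so far: 6)
  step 10: ref 2 -> HIT, frames=[4,2] (faults so far: 6)
  step 11: ref 6 -> FAULT, evict 4, frames=[6,2] (faults so far: 7)
  step 12: ref 2 -> HIT, frames=[6,2] (faults so far: 7)
  Optimal total faults: 7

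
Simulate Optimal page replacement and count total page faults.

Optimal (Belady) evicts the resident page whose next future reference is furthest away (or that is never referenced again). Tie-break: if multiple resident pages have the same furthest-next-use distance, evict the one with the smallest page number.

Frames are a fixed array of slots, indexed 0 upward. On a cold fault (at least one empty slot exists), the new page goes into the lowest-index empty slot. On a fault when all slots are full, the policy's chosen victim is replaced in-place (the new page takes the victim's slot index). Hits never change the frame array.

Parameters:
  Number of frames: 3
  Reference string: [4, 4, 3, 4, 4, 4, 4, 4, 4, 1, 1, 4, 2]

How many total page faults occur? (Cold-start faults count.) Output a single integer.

Answer: 4

Derivation:
Step 0: ref 4 → FAULT, frames=[4,-,-]
Step 1: ref 4 → HIT, frames=[4,-,-]
Step 2: ref 3 → FAULT, frames=[4,3,-]
Step 3: ref 4 → HIT, frames=[4,3,-]
Step 4: ref 4 → HIT, frames=[4,3,-]
Step 5: ref 4 → HIT, frames=[4,3,-]
Step 6: ref 4 → HIT, frames=[4,3,-]
Step 7: ref 4 → HIT, frames=[4,3,-]
Step 8: ref 4 → HIT, frames=[4,3,-]
Step 9: ref 1 → FAULT, frames=[4,3,1]
Step 10: ref 1 → HIT, frames=[4,3,1]
Step 11: ref 4 → HIT, frames=[4,3,1]
Step 12: ref 2 → FAULT (evict 1), frames=[4,3,2]
Total faults: 4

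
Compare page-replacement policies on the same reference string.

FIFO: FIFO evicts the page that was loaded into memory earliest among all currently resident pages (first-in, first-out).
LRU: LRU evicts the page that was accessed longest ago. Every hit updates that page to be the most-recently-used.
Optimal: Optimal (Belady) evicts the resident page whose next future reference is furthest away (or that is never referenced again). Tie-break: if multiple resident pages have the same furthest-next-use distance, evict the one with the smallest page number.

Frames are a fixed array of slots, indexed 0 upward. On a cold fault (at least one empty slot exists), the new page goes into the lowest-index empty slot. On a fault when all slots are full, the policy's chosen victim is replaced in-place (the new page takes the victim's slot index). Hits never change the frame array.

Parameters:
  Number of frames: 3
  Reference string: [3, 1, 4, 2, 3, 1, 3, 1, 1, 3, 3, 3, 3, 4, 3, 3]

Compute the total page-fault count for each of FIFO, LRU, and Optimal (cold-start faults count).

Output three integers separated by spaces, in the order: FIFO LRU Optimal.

Answer: 7 7 5

Derivation:
--- FIFO ---
  step 0: ref 3 -> FAULT, frames=[3,-,-] (faults so far: 1)
  step 1: ref 1 -> FAULT, frames=[3,1,-] (faults so far: 2)
  step 2: ref 4 -> FAULT, frames=[3,1,4] (faults so far: 3)
  step 3: ref 2 -> FAULT, evict 3, frames=[2,1,4] (faults so far: 4)
  step 4: ref 3 -> FAULT, evict 1, frames=[2,3,4] (faults so far: 5)
  step 5: ref 1 -> FAULT, evict 4, frames=[2,3,1] (faults so far: 6)
  step 6: ref 3 -> HIT, frames=[2,3,1] (faults so far: 6)
  step 7: ref 1 -> HIT, frames=[2,3,1] (faults so far: 6)
  step 8: ref 1 -> HIT, frames=[2,3,1] (faults so far: 6)
  step 9: ref 3 -> HIT, frames=[2,3,1] (faults so far: 6)
  step 10: ref 3 -> HIT, frames=[2,3,1] (faults so far: 6)
  step 11: ref 3 -> HIT, frames=[2,3,1] (faults so far: 6)
  step 12: ref 3 -> HIT, frames=[2,3,1] (faults so far: 6)
  step 13: ref 4 -> FAULT, evict 2, frames=[4,3,1] (faults so far: 7)
  step 14: ref 3 -> HIT, frames=[4,3,1] (faults so far: 7)
  step 15: ref 3 -> HIT, frames=[4,3,1] (faults so far: 7)
  FIFO total faults: 7
--- LRU ---
  step 0: ref 3 -> FAULT, frames=[3,-,-] (faults so far: 1)
  step 1: ref 1 -> FAULT, frames=[3,1,-] (faults so far: 2)
  step 2: ref 4 -> FAULT, frames=[3,1,4] (faults so far: 3)
  step 3: ref 2 -> FAULT, evict 3, frames=[2,1,4] (faults so far: 4)
  step 4: ref 3 -> FAULT, evict 1, frames=[2,3,4] (faults so far: 5)
  step 5: ref 1 -> FAULT, evict 4, frames=[2,3,1] (faults so far: 6)
  step 6: ref 3 -> HIT, frames=[2,3,1] (faults so far: 6)
  step 7: ref 1 -> HIT, frames=[2,3,1] (faults so far: 6)
  step 8: ref 1 -> HIT, frames=[2,3,1] (faults so far: 6)
  step 9: ref 3 -> HIT, frames=[2,3,1] (faults so far: 6)
  step 10: ref 3 -> HIT, frames=[2,3,1] (faults so far: 6)
  step 11: ref 3 -> HIT, frames=[2,3,1] (faults so far: 6)
  step 12: ref 3 -> HIT, frames=[2,3,1] (faults so far: 6)
  step 13: ref 4 -> FAULT, evict 2, frames=[4,3,1] (faults so far: 7)
  step 14: ref 3 -> HIT, frames=[4,3,1] (faults so far: 7)
  step 15: ref 3 -> HIT, frames=[4,3,1] (faults so far: 7)
  LRU total faults: 7
--- Optimal ---
  step 0: ref 3 -> FAULT, frames=[3,-,-] (faults so far: 1)
  step 1: ref 1 -> FAULT, frames=[3,1,-] (faults so far: 2)
  step 2: ref 4 -> FAULT, frames=[3,1,4] (faults so far: 3)
  step 3: ref 2 -> FAULT, evict 4, frames=[3,1,2] (faults so far: 4)
  step 4: ref 3 -> HIT, frames=[3,1,2] (faults so far: 4)
  step 5: ref 1 -> HIT, frames=[3,1,2] (faults so far: 4)
  step 6: ref 3 -> HIT, frames=[3,1,2] (faults so far: 4)
  step 7: ref 1 -> HIT, frames=[3,1,2] (faults so far: 4)
  step 8: ref 1 -> HIT, frames=[3,1,2] (faults so far: 4)
  step 9: ref 3 -> HIT, frames=[3,1,2] (faults so far: 4)
  step 10: ref 3 -> HIT, frames=[3,1,2] (faults so far: 4)
  step 11: ref 3 -> HIT, frames=[3,1,2] (faults so far: 4)
  step 12: ref 3 -> HIT, frames=[3,1,2] (faults so far: 4)
  step 13: ref 4 -> FAULT, evict 1, frames=[3,4,2] (faults so far: 5)
  step 14: ref 3 -> HIT, frames=[3,4,2] (faults so far: 5)
  step 15: ref 3 -> HIT, frames=[3,4,2] (faults so far: 5)
  Optimal total faults: 5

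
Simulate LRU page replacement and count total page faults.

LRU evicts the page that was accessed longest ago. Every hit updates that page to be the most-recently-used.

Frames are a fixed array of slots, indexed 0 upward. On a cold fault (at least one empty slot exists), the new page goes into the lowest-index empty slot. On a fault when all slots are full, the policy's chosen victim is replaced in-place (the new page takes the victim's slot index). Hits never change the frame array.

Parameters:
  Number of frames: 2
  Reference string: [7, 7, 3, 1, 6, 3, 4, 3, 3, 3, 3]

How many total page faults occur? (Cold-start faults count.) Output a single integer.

Answer: 6

Derivation:
Step 0: ref 7 → FAULT, frames=[7,-]
Step 1: ref 7 → HIT, frames=[7,-]
Step 2: ref 3 → FAULT, frames=[7,3]
Step 3: ref 1 → FAULT (evict 7), frames=[1,3]
Step 4: ref 6 → FAULT (evict 3), frames=[1,6]
Step 5: ref 3 → FAULT (evict 1), frames=[3,6]
Step 6: ref 4 → FAULT (evict 6), frames=[3,4]
Step 7: ref 3 → HIT, frames=[3,4]
Step 8: ref 3 → HIT, frames=[3,4]
Step 9: ref 3 → HIT, frames=[3,4]
Step 10: ref 3 → HIT, frames=[3,4]
Total faults: 6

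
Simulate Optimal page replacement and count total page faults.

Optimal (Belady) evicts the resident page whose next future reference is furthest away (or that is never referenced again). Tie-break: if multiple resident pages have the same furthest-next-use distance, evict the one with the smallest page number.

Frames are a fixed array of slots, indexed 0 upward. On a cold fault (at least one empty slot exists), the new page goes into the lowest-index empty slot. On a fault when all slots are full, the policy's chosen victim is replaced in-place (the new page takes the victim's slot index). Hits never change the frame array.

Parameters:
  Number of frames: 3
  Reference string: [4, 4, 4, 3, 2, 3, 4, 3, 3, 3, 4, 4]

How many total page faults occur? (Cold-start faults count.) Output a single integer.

Step 0: ref 4 → FAULT, frames=[4,-,-]
Step 1: ref 4 → HIT, frames=[4,-,-]
Step 2: ref 4 → HIT, frames=[4,-,-]
Step 3: ref 3 → FAULT, frames=[4,3,-]
Step 4: ref 2 → FAULT, frames=[4,3,2]
Step 5: ref 3 → HIT, frames=[4,3,2]
Step 6: ref 4 → HIT, frames=[4,3,2]
Step 7: ref 3 → HIT, frames=[4,3,2]
Step 8: ref 3 → HIT, frames=[4,3,2]
Step 9: ref 3 → HIT, frames=[4,3,2]
Step 10: ref 4 → HIT, frames=[4,3,2]
Step 11: ref 4 → HIT, frames=[4,3,2]
Total faults: 3

Answer: 3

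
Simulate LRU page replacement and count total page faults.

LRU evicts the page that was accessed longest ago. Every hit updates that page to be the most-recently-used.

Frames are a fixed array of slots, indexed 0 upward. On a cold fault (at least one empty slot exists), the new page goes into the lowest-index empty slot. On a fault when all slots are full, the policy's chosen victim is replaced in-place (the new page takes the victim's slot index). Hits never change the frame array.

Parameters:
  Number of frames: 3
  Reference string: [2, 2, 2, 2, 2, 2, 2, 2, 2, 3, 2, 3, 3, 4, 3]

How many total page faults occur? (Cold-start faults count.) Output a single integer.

Step 0: ref 2 → FAULT, frames=[2,-,-]
Step 1: ref 2 → HIT, frames=[2,-,-]
Step 2: ref 2 → HIT, frames=[2,-,-]
Step 3: ref 2 → HIT, frames=[2,-,-]
Step 4: ref 2 → HIT, frames=[2,-,-]
Step 5: ref 2 → HIT, frames=[2,-,-]
Step 6: ref 2 → HIT, frames=[2,-,-]
Step 7: ref 2 → HIT, frames=[2,-,-]
Step 8: ref 2 → HIT, frames=[2,-,-]
Step 9: ref 3 → FAULT, frames=[2,3,-]
Step 10: ref 2 → HIT, frames=[2,3,-]
Step 11: ref 3 → HIT, frames=[2,3,-]
Step 12: ref 3 → HIT, frames=[2,3,-]
Step 13: ref 4 → FAULT, frames=[2,3,4]
Step 14: ref 3 → HIT, frames=[2,3,4]
Total faults: 3

Answer: 3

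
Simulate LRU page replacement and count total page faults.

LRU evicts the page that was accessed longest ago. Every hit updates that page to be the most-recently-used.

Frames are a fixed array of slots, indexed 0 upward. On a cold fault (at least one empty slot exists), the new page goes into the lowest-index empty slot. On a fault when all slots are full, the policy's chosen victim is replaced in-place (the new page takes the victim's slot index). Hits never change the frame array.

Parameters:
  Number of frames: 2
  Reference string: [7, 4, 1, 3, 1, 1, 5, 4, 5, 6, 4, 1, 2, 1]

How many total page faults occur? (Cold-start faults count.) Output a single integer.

Step 0: ref 7 → FAULT, frames=[7,-]
Step 1: ref 4 → FAULT, frames=[7,4]
Step 2: ref 1 → FAULT (evict 7), frames=[1,4]
Step 3: ref 3 → FAULT (evict 4), frames=[1,3]
Step 4: ref 1 → HIT, frames=[1,3]
Step 5: ref 1 → HIT, frames=[1,3]
Step 6: ref 5 → FAULT (evict 3), frames=[1,5]
Step 7: ref 4 → FAULT (evict 1), frames=[4,5]
Step 8: ref 5 → HIT, frames=[4,5]
Step 9: ref 6 → FAULT (evict 4), frames=[6,5]
Step 10: ref 4 → FAULT (evict 5), frames=[6,4]
Step 11: ref 1 → FAULT (evict 6), frames=[1,4]
Step 12: ref 2 → FAULT (evict 4), frames=[1,2]
Step 13: ref 1 → HIT, frames=[1,2]
Total faults: 10

Answer: 10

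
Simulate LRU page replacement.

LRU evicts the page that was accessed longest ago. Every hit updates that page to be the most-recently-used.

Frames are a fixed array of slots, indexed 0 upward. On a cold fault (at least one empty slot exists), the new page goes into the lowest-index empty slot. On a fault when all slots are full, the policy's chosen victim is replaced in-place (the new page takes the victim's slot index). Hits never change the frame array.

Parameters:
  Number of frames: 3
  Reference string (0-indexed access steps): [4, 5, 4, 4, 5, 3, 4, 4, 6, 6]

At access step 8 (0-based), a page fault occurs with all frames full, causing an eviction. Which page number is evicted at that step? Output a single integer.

Step 0: ref 4 -> FAULT, frames=[4,-,-]
Step 1: ref 5 -> FAULT, frames=[4,5,-]
Step 2: ref 4 -> HIT, frames=[4,5,-]
Step 3: ref 4 -> HIT, frames=[4,5,-]
Step 4: ref 5 -> HIT, frames=[4,5,-]
Step 5: ref 3 -> FAULT, frames=[4,5,3]
Step 6: ref 4 -> HIT, frames=[4,5,3]
Step 7: ref 4 -> HIT, frames=[4,5,3]
Step 8: ref 6 -> FAULT, evict 5, frames=[4,6,3]
At step 8: evicted page 5

Answer: 5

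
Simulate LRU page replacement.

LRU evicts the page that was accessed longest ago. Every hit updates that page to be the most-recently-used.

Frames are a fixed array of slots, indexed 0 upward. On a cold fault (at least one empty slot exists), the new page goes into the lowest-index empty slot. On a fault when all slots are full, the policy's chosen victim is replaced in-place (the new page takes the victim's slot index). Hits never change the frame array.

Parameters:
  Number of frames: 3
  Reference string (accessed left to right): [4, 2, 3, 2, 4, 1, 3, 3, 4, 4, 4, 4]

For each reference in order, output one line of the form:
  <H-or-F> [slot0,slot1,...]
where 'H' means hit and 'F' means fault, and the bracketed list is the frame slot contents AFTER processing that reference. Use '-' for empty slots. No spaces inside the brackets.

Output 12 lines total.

F [4,-,-]
F [4,2,-]
F [4,2,3]
H [4,2,3]
H [4,2,3]
F [4,2,1]
F [4,3,1]
H [4,3,1]
H [4,3,1]
H [4,3,1]
H [4,3,1]
H [4,3,1]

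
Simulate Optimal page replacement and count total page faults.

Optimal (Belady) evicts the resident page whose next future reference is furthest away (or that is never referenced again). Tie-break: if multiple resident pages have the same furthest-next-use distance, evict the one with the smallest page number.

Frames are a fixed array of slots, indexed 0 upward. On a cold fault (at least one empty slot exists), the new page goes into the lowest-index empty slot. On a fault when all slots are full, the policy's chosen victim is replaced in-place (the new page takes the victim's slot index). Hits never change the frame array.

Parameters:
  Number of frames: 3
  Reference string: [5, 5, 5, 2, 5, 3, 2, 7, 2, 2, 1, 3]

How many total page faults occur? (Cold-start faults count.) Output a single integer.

Answer: 5

Derivation:
Step 0: ref 5 → FAULT, frames=[5,-,-]
Step 1: ref 5 → HIT, frames=[5,-,-]
Step 2: ref 5 → HIT, frames=[5,-,-]
Step 3: ref 2 → FAULT, frames=[5,2,-]
Step 4: ref 5 → HIT, frames=[5,2,-]
Step 5: ref 3 → FAULT, frames=[5,2,3]
Step 6: ref 2 → HIT, frames=[5,2,3]
Step 7: ref 7 → FAULT (evict 5), frames=[7,2,3]
Step 8: ref 2 → HIT, frames=[7,2,3]
Step 9: ref 2 → HIT, frames=[7,2,3]
Step 10: ref 1 → FAULT (evict 2), frames=[7,1,3]
Step 11: ref 3 → HIT, frames=[7,1,3]
Total faults: 5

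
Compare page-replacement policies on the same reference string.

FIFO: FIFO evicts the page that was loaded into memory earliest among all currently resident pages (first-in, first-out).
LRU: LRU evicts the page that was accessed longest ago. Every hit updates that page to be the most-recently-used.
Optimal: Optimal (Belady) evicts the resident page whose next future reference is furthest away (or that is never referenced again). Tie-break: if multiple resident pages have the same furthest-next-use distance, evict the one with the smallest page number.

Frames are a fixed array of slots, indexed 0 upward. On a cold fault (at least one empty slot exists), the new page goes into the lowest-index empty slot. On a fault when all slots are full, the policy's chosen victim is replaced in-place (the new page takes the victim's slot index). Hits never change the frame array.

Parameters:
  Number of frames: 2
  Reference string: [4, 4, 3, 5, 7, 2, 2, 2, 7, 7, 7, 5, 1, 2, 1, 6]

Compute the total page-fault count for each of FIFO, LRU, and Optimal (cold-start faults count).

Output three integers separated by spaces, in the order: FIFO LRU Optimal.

Answer: 9 9 8

Derivation:
--- FIFO ---
  step 0: ref 4 -> FAULT, frames=[4,-] (faults so far: 1)
  step 1: ref 4 -> HIT, frames=[4,-] (faults so far: 1)
  step 2: ref 3 -> FAULT, frames=[4,3] (faults so far: 2)
  step 3: ref 5 -> FAULT, evict 4, frames=[5,3] (faults so far: 3)
  step 4: ref 7 -> FAULT, evict 3, frames=[5,7] (faults so far: 4)
  step 5: ref 2 -> FAULT, evict 5, frames=[2,7] (faults so far: 5)
  step 6: ref 2 -> HIT, frames=[2,7] (faults so far: 5)
  step 7: ref 2 -> HIT, frames=[2,7] (faults so far: 5)
  step 8: ref 7 -> HIT, frames=[2,7] (faults so far: 5)
  step 9: ref 7 -> HIT, frames=[2,7] (faults so far: 5)
  step 10: ref 7 -> HIT, frames=[2,7] (faults so far: 5)
  step 11: ref 5 -> FAULT, evict 7, frames=[2,5] (faults so far: 6)
  step 12: ref 1 -> FAULT, evict 2, frames=[1,5] (faults so far: 7)
  step 13: ref 2 -> FAULT, evict 5, frames=[1,2] (faults so far: 8)
  step 14: ref 1 -> HIT, frames=[1,2] (faults so far: 8)
  step 15: ref 6 -> FAULT, evict 1, frames=[6,2] (faults so far: 9)
  FIFO total faults: 9
--- LRU ---
  step 0: ref 4 -> FAULT, frames=[4,-] (faults so far: 1)
  step 1: ref 4 -> HIT, frames=[4,-] (faults so far: 1)
  step 2: ref 3 -> FAULT, frames=[4,3] (faults so far: 2)
  step 3: ref 5 -> FAULT, evict 4, frames=[5,3] (faults so far: 3)
  step 4: ref 7 -> FAULT, evict 3, frames=[5,7] (faults so far: 4)
  step 5: ref 2 -> FAULT, evict 5, frames=[2,7] (faults so far: 5)
  step 6: ref 2 -> HIT, frames=[2,7] (faults so far: 5)
  step 7: ref 2 -> HIT, frames=[2,7] (faults so far: 5)
  step 8: ref 7 -> HIT, frames=[2,7] (faults so far: 5)
  step 9: ref 7 -> HIT, frames=[2,7] (faults so far: 5)
  step 10: ref 7 -> HIT, frames=[2,7] (faults so far: 5)
  step 11: ref 5 -> FAULT, evict 2, frames=[5,7] (faults so far: 6)
  step 12: ref 1 -> FAULT, evict 7, frames=[5,1] (faults so far: 7)
  step 13: ref 2 -> FAULT, evict 5, frames=[2,1] (faults so far: 8)
  step 14: ref 1 -> HIT, frames=[2,1] (faults so far: 8)
  step 15: ref 6 -> FAULT, evict 2, frames=[6,1] (faults so far: 9)
  LRU total faults: 9
--- Optimal ---
  step 0: ref 4 -> FAULT, frames=[4,-] (faults so far: 1)
  step 1: ref 4 -> HIT, frames=[4,-] (faults so far: 1)
  step 2: ref 3 -> FAULT, frames=[4,3] (faults so far: 2)
  step 3: ref 5 -> FAULT, evict 3, frames=[4,5] (faults so far: 3)
  step 4: ref 7 -> FAULT, evict 4, frames=[7,5] (faults so far: 4)
  step 5: ref 2 -> FAULT, evict 5, frames=[7,2] (faults so far: 5)
  step 6: ref 2 -> HIT, frames=[7,2] (faults so far: 5)
  step 7: ref 2 -> HIT, frames=[7,2] (faults so far: 5)
  step 8: ref 7 -> HIT, frames=[7,2] (faults so far: 5)
  step 9: ref 7 -> HIT, frames=[7,2] (faults so far: 5)
  step 10: ref 7 -> HIT, frames=[7,2] (faults so far: 5)
  step 11: ref 5 -> FAULT, evict 7, frames=[5,2] (faults so far: 6)
  step 12: ref 1 -> FAULT, evict 5, frames=[1,2] (faults so far: 7)
  step 13: ref 2 -> HIT, frames=[1,2] (faults so far: 7)
  step 14: ref 1 -> HIT, frames=[1,2] (faults so far: 7)
  step 15: ref 6 -> FAULT, evict 1, frames=[6,2] (faults so far: 8)
  Optimal total faults: 8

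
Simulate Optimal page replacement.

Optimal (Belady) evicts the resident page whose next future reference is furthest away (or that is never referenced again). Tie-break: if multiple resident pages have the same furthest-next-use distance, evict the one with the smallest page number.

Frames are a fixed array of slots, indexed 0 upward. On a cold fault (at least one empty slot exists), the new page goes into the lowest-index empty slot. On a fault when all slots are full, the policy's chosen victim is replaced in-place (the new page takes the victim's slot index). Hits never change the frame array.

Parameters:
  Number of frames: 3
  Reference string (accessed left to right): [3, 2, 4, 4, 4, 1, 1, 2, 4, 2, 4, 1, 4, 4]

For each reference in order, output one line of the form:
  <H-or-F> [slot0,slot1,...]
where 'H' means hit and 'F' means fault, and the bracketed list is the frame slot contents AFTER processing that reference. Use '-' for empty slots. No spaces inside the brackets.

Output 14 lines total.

F [3,-,-]
F [3,2,-]
F [3,2,4]
H [3,2,4]
H [3,2,4]
F [1,2,4]
H [1,2,4]
H [1,2,4]
H [1,2,4]
H [1,2,4]
H [1,2,4]
H [1,2,4]
H [1,2,4]
H [1,2,4]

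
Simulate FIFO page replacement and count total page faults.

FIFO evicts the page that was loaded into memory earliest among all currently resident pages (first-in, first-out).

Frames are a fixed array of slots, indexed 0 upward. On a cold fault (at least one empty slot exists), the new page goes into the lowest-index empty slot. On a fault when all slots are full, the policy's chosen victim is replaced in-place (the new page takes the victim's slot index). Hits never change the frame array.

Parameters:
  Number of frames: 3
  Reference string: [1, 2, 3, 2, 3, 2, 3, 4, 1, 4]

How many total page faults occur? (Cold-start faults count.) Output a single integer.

Answer: 5

Derivation:
Step 0: ref 1 → FAULT, frames=[1,-,-]
Step 1: ref 2 → FAULT, frames=[1,2,-]
Step 2: ref 3 → FAULT, frames=[1,2,3]
Step 3: ref 2 → HIT, frames=[1,2,3]
Step 4: ref 3 → HIT, frames=[1,2,3]
Step 5: ref 2 → HIT, frames=[1,2,3]
Step 6: ref 3 → HIT, frames=[1,2,3]
Step 7: ref 4 → FAULT (evict 1), frames=[4,2,3]
Step 8: ref 1 → FAULT (evict 2), frames=[4,1,3]
Step 9: ref 4 → HIT, frames=[4,1,3]
Total faults: 5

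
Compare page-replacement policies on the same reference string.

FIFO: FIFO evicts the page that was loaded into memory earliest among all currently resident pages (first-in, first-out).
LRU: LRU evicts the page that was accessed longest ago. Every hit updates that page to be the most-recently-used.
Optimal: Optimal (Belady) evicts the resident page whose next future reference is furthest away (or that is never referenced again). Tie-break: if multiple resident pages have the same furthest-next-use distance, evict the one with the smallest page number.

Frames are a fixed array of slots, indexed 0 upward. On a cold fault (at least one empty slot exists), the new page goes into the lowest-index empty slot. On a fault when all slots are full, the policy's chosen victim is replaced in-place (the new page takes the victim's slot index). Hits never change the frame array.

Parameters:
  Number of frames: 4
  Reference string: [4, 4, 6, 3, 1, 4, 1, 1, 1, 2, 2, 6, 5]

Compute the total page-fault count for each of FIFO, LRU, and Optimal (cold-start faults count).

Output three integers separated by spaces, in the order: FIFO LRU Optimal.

--- FIFO ---
  step 0: ref 4 -> FAULT, frames=[4,-,-,-] (faults so far: 1)
  step 1: ref 4 -> HIT, frames=[4,-,-,-] (faults so far: 1)
  step 2: ref 6 -> FAULT, frames=[4,6,-,-] (faults so far: 2)
  step 3: ref 3 -> FAULT, frames=[4,6,3,-] (faults so far: 3)
  step 4: ref 1 -> FAULT, frames=[4,6,3,1] (faults so far: 4)
  step 5: ref 4 -> HIT, frames=[4,6,3,1] (faults so far: 4)
  step 6: ref 1 -> HIT, frames=[4,6,3,1] (faults so far: 4)
  step 7: ref 1 -> HIT, frames=[4,6,3,1] (faults so far: 4)
  step 8: ref 1 -> HIT, frames=[4,6,3,1] (faults so far: 4)
  step 9: ref 2 -> FAULT, evict 4, frames=[2,6,3,1] (faults so far: 5)
  step 10: ref 2 -> HIT, frames=[2,6,3,1] (faults so far: 5)
  step 11: ref 6 -> HIT, frames=[2,6,3,1] (faults so far: 5)
  step 12: ref 5 -> FAULT, evict 6, frames=[2,5,3,1] (faults so far: 6)
  FIFO total faults: 6
--- LRU ---
  step 0: ref 4 -> FAULT, frames=[4,-,-,-] (faults so far: 1)
  step 1: ref 4 -> HIT, frames=[4,-,-,-] (faults so far: 1)
  step 2: ref 6 -> FAULT, frames=[4,6,-,-] (faults so far: 2)
  step 3: ref 3 -> FAULT, frames=[4,6,3,-] (faults so far: 3)
  step 4: ref 1 -> FAULT, frames=[4,6,3,1] (faults so far: 4)
  step 5: ref 4 -> HIT, frames=[4,6,3,1] (faults so far: 4)
  step 6: ref 1 -> HIT, frames=[4,6,3,1] (faults so far: 4)
  step 7: ref 1 -> HIT, frames=[4,6,3,1] (faults so far: 4)
  step 8: ref 1 -> HIT, frames=[4,6,3,1] (faults so far: 4)
  step 9: ref 2 -> FAULT, evict 6, frames=[4,2,3,1] (faults so far: 5)
  step 10: ref 2 -> HIT, frames=[4,2,3,1] (faults so far: 5)
  step 11: ref 6 -> FAULT, evict 3, frames=[4,2,6,1] (faults so far: 6)
  step 12: ref 5 -> FAULT, evict 4, frames=[5,2,6,1] (faults so far: 7)
  LRU total faults: 7
--- Optimal ---
  step 0: ref 4 -> FAULT, frames=[4,-,-,-] (faults so far: 1)
  step 1: ref 4 -> HIT, frames=[4,-,-,-] (faults so far: 1)
  step 2: ref 6 -> FAULT, frames=[4,6,-,-] (faults so far: 2)
  step 3: ref 3 -> FAULT, frames=[4,6,3,-] (faults so far: 3)
  step 4: ref 1 -> FAULT, frames=[4,6,3,1] (faults so far: 4)
  step 5: ref 4 -> HIT, frames=[4,6,3,1] (faults so far: 4)
  step 6: ref 1 -> HIT, frames=[4,6,3,1] (faults so far: 4)
  step 7: ref 1 -> HIT, frames=[4,6,3,1] (faults so far: 4)
  step 8: ref 1 -> HIT, frames=[4,6,3,1] (faults so far: 4)
  step 9: ref 2 -> FAULT, evict 1, frames=[4,6,3,2] (faults so far: 5)
  step 10: ref 2 -> HIT, frames=[4,6,3,2] (faults so far: 5)
  step 11: ref 6 -> HIT, frames=[4,6,3,2] (faults so far: 5)
  step 12: ref 5 -> FAULT, evict 2, frames=[4,6,3,5] (faults so far: 6)
  Optimal total faults: 6

Answer: 6 7 6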